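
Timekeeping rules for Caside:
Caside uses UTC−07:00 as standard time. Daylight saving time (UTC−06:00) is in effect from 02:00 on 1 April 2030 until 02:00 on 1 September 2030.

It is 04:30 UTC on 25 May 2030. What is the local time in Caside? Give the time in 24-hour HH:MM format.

22:30

At the standard offset (UTC−07:00), 04:30 UTC − 7h = 21:30 Caside standard time (rolling into the previous day, 24 May 2030).
Daylight saving runs 1 April – 1 September; the standard-time date in Caside, 24 May 2030, is inside that window, so Caside is at UTC−06:00.
04:30 UTC − 6h = 22:30 local (rolling into the previous day, 24 May 2030).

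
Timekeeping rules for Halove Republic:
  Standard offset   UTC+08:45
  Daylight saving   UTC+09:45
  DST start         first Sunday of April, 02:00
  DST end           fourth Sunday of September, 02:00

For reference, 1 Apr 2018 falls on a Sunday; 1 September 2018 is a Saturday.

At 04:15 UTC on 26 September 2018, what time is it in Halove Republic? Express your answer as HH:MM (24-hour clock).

1 April 2018 is a Sunday, so the first Sunday is April 1.
1 September 2018 is a Saturday, so the first Sunday is September 2 and the fourth is September 23.
At the standard offset (UTC+08:45), 04:15 UTC + 8h45m = 13:00 Halove Republic standard time.
Daylight saving runs 1 April – 23 September; the standard-time date in Halove Republic, 26 September 2018, is outside that window, so Halove Republic is on standard time at UTC+08:45.
04:15 UTC + 8h45m = 13:00 local.

13:00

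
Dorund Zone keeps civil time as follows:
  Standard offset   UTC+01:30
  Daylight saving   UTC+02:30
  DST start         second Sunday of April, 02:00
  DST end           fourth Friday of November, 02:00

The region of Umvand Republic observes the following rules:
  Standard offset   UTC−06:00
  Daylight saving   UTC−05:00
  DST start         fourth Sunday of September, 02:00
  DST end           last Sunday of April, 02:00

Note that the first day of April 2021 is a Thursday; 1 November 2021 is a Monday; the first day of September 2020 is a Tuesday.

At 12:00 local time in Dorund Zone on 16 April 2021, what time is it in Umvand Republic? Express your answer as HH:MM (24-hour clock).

1 April 2021 is a Thursday, so the first Sunday is April 4 and the second is April 11.
1 November 2021 is a Monday, so the first Friday is November 5 and the fourth is November 26.
16 April 2021 lies within the daylight-saving period (11 April – 26 November), so Dorund Zone is on daylight time, UTC+02:30.
12:00 Dorund Zone − 2h30m = 09:30 UTC.
1 September 2020 is a Tuesday, so the first Sunday is September 6 and the fourth is September 27.
1 April 2021 is a Thursday, so Sundays fall on 4, 11, 18, 25; the last is April 25.
At the standard offset (UTC−06:00), 09:30 UTC − 6h = 03:30 Umvand Republic standard time.
The standard-time date in Umvand Republic, 16 April 2021, falls between 27 September 2020 and 25 April 2021, so daylight saving is in effect and Umvand Republic is at UTC−05:00.
09:30 UTC − 5h = 04:30 Umvand Republic.

04:30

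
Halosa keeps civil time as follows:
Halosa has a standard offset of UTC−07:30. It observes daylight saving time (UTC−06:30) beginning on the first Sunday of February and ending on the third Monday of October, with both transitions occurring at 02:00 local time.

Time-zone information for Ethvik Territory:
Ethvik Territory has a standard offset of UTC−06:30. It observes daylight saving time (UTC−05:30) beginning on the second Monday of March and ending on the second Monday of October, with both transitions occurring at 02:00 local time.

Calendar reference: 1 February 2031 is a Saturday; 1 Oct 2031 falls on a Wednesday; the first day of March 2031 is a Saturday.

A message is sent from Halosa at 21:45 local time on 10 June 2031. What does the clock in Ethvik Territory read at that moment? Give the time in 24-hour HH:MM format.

22:45

1 February 2031 is a Saturday, so the first Sunday is February 2.
1 October 2031 is a Wednesday, so the first Monday is October 6 and the third is October 20.
Daylight saving runs 2 February – 20 October; 10 June 2031 is inside that window, so Halosa is at UTC−06:30.
21:45 Halosa + 6h30m = 04:15 UTC (rolling into the next day, 11 June 2031).
1 March 2031 is a Saturday, so the first Monday is March 3 and the second is March 10.
1 October 2031 is a Wednesday, so the first Monday is October 6 and the second is October 13.
At the standard offset (UTC−06:30), 04:15 UTC − 6h30m = 21:45 Ethvik Territory standard time (rolling into the previous day, 10 June 2031).
Daylight saving runs 10 March – 13 October; the standard-time date in Ethvik Territory, 10 June 2031, is inside that window, so Ethvik Territory is at UTC−05:30.
04:15 UTC − 5h30m = 22:45 Ethvik Territory (rolling into the previous day, 10 June 2031).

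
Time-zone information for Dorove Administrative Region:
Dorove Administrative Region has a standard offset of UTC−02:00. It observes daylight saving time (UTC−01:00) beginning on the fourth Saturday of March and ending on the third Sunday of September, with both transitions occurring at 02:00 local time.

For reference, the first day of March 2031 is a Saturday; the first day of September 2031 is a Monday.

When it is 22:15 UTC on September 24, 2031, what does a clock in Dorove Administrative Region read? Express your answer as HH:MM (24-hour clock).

20:15

1 March 2031 is a Saturday, so the first Saturday is March 1 and the fourth is March 22.
1 September 2031 is a Monday, so the first Sunday is September 7 and the third is September 21.
At the standard offset (UTC−02:00), 22:15 UTC − 2h = 20:15 Dorove Administrative Region standard time.
The standard-time date in Dorove Administrative Region, September 24, 2031, is outside the daylight-saving period (22 March – 21 September), so Dorove Administrative Region is on standard time, UTC−02:00.
22:15 UTC − 2h = 20:15 local.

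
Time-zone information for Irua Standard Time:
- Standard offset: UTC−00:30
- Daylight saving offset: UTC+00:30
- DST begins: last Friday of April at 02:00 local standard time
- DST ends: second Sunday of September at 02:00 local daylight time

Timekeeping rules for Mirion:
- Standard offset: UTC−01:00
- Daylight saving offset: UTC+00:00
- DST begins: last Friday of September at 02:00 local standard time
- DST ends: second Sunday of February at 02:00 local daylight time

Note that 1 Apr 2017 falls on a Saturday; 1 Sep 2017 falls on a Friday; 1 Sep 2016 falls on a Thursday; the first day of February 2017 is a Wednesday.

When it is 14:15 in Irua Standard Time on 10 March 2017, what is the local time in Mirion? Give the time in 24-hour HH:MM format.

1 April 2017 is a Saturday, so Fridays fall on 7, 14, 21, 28; the last is April 28.
1 September 2017 is a Friday, so the first Sunday is September 3 and the second is September 10.
Daylight saving runs 28 April – 10 September; 10 March 2017 is outside that window, so Irua Standard Time is on standard time at UTC−00:30.
14:15 Irua Standard Time + 0h30m = 14:45 UTC.
1 September 2016 is a Thursday, so Fridays fall on 2, 9, 16, 23, 30; the last is September 30.
1 February 2017 is a Wednesday, so the first Sunday is February 5 and the second is February 12.
At the standard offset (UTC−01:00), 14:45 UTC − 1h = 13:45 Mirion standard time.
Daylight saving runs 30 September 2016 – 12 February 2017; the standard-time date in Mirion, 10 March 2017, is outside that window, so Mirion is on standard time at UTC−01:00.
14:45 UTC − 1h = 13:45 Mirion.

13:45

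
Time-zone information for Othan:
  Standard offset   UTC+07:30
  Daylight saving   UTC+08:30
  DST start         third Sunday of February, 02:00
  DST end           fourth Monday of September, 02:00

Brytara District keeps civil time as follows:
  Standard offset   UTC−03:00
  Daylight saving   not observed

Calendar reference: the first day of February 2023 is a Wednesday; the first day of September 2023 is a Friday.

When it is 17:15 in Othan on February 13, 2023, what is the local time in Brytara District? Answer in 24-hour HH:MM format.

1 February 2023 is a Wednesday, so the first Sunday is February 5 and the third is February 19.
1 September 2023 is a Friday, so the first Monday is September 4 and the fourth is September 25.
February 13, 2023 is outside the daylight-saving period (19 February – 25 September), so Othan is on standard time, UTC+07:30.
17:15 Othan − 7h30m = 09:45 UTC.
Brytara District stays on UTC−03:00 all year.
09:45 UTC − 3h = 06:45 Brytara District.

06:45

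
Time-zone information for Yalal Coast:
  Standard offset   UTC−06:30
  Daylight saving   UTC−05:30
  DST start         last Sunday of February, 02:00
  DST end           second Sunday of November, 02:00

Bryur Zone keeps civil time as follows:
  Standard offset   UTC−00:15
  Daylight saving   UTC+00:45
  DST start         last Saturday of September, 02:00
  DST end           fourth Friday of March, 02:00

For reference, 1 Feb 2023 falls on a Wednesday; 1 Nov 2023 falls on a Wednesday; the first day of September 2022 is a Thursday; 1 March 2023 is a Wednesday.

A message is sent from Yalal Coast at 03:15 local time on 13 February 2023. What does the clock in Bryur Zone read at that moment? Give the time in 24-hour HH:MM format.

10:30

1 February 2023 is a Wednesday, so Sundays fall on 5, 12, 19, 26; the last is February 26.
1 November 2023 is a Wednesday, so the first Sunday is November 5 and the second is November 12.
Daylight saving runs 26 February – 12 November; 13 February 2023 is outside that window, so Yalal Coast is on standard time at UTC−06:30.
03:15 Yalal Coast + 6h30m = 09:45 UTC.
1 September 2022 is a Thursday, so Saturdays fall on 3, 10, 17, 24; the last is September 24.
1 March 2023 is a Wednesday, so the first Friday is March 3 and the fourth is March 24.
At the standard offset (UTC−00:15), 09:45 UTC − 0h15m = 09:30 Bryur Zone standard time.
The standard-time date in Bryur Zone, 13 February 2023, falls between 24 September 2022 and 24 March 2023, so daylight saving is in effect and Bryur Zone is at UTC+00:45.
09:45 UTC + 0h45m = 10:30 Bryur Zone.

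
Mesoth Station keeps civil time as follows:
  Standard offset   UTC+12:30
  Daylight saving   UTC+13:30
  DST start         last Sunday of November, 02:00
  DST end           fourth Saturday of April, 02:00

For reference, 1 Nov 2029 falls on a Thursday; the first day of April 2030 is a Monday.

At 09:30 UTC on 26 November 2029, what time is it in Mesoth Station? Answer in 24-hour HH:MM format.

23:00

1 November 2029 is a Thursday, so Sundays fall on 4, 11, 18, 25; the last is November 25.
1 April 2030 is a Monday, so the first Saturday is April 6 and the fourth is April 27.
At the standard offset (UTC+12:30), 09:30 UTC + 12h30m = 22:00 Mesoth Station standard time.
The standard-time date in Mesoth Station, 26 November 2029, lies within the daylight-saving period (25 November 2029 – 27 April 2030), so Mesoth Station is on daylight time, UTC+13:30.
09:30 UTC + 13h30m = 23:00 local.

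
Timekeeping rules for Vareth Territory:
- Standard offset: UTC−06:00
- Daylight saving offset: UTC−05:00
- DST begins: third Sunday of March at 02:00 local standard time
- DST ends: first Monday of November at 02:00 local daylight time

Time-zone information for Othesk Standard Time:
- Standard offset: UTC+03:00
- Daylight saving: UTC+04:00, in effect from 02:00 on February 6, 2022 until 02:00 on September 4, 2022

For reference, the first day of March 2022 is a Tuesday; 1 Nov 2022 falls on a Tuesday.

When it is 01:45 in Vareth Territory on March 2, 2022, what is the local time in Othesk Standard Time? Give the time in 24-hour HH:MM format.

11:45

1 March 2022 is a Tuesday, so the first Sunday is March 6 and the third is March 20.
1 November 2022 is a Tuesday, so the first Monday is November 7.
March 2, 2022 does not fall between 20 March and 7 November, so daylight saving is not in effect and Vareth Territory is at UTC−06:00.
01:45 Vareth Territory + 6h = 07:45 UTC.
At the standard offset (UTC+03:00), 07:45 UTC + 3h = 10:45 Othesk Standard Time standard time.
Daylight saving runs 6 February – 4 September; the standard-time date in Othesk Standard Time, March 2, 2022, is inside that window, so Othesk Standard Time is at UTC+04:00.
07:45 UTC + 4h = 11:45 Othesk Standard Time.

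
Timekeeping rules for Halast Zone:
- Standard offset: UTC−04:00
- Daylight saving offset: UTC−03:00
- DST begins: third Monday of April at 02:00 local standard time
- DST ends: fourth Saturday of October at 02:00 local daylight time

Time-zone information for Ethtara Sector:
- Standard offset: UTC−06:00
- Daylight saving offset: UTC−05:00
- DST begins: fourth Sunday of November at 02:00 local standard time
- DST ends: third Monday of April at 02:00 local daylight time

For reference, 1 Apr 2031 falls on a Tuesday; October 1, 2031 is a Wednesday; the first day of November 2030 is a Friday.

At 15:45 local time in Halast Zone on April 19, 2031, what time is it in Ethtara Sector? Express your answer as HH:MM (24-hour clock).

1 April 2031 is a Tuesday, so the first Monday is April 7 and the third is April 21.
1 October 2031 is a Wednesday, so the first Saturday is October 4 and the fourth is October 25.
April 19, 2031 does not fall between 21 April and 25 October, so daylight saving is not in effect and Halast Zone is at UTC−04:00.
15:45 Halast Zone + 4h = 19:45 UTC.
1 November 2030 is a Friday, so the first Sunday is November 3 and the fourth is November 24.
1 April 2031 is a Tuesday, so the first Monday is April 7 and the third is April 21.
At the standard offset (UTC−06:00), 19:45 UTC − 6h = 13:45 Ethtara Sector standard time.
The standard-time date in Ethtara Sector, April 19, 2031, falls between 24 November 2030 and 21 April 2031, so daylight saving is in effect and Ethtara Sector is at UTC−05:00.
19:45 UTC − 5h = 14:45 Ethtara Sector.

14:45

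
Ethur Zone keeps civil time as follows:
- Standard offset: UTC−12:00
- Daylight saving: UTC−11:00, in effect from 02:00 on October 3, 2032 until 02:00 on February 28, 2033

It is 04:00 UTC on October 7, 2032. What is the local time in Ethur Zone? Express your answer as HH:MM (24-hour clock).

17:00

At the standard offset (UTC−12:00), 04:00 UTC − 12h = 16:00 Ethur Zone standard time (rolling into the previous day, 6 October 2032).
Daylight saving runs 3 October 2032 – 28 February 2033; the standard-time date in Ethur Zone, October 6, 2032, is inside that window, so Ethur Zone is at UTC−11:00.
04:00 UTC − 11h = 17:00 local (rolling into the previous day, 6 October 2032).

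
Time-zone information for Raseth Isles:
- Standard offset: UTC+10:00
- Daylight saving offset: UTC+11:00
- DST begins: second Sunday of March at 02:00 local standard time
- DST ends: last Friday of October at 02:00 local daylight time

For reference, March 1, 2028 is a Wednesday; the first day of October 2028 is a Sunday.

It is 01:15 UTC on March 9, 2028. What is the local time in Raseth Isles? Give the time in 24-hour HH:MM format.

11:15

1 March 2028 is a Wednesday, so the first Sunday is March 5 and the second is March 12.
1 October 2028 is a Sunday, so Fridays fall on 6, 13, 20, 27; the last is October 27.
At the standard offset (UTC+10:00), 01:15 UTC + 10h = 11:15 Raseth Isles standard time.
The standard-time date in Raseth Isles, March 9, 2028, does not fall between 12 March and 27 October, so daylight saving is not in effect and Raseth Isles is at UTC+10:00.
01:15 UTC + 10h = 11:15 local.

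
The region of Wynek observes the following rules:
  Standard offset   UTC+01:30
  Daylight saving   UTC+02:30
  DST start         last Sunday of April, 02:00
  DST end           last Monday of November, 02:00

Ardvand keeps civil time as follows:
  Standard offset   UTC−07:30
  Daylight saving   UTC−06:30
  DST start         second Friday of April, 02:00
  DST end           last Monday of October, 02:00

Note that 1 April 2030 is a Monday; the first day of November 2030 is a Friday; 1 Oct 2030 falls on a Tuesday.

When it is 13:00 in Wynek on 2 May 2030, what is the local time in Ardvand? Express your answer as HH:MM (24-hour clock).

04:00

1 April 2030 is a Monday, so Sundays fall on 7, 14, 21, 28; the last is April 28.
1 November 2030 is a Friday, so Mondays fall on 4, 11, 18, 25; the last is November 25.
2 May 2030 lies within the daylight-saving period (28 April – 25 November), so Wynek is on daylight time, UTC+02:30.
13:00 Wynek − 2h30m = 10:30 UTC.
1 April 2030 is a Monday, so the first Friday is April 5 and the second is April 12.
1 October 2030 is a Tuesday, so Mondays fall on 7, 14, 21, 28; the last is October 28.
At the standard offset (UTC−07:30), 10:30 UTC − 7h30m = 03:00 Ardvand standard time.
The standard-time date in Ardvand, 2 May 2030, falls between 12 April and 28 October, so daylight saving is in effect and Ardvand is at UTC−06:30.
10:30 UTC − 6h30m = 04:00 Ardvand.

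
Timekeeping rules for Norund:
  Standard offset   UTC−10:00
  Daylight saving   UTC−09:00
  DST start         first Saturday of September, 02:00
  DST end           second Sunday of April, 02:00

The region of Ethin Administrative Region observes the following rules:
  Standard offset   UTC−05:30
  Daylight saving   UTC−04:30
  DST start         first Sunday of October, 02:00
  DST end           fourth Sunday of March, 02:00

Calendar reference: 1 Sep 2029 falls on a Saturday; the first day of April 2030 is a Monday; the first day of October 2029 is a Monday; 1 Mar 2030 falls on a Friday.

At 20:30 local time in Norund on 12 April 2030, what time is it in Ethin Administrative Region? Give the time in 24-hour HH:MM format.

00:00

1 September 2029 is a Saturday, so the first Saturday is September 1.
1 April 2030 is a Monday, so the first Sunday is April 7 and the second is April 14.
12 April 2030 falls between 1 September 2029 and 14 April 2030, so daylight saving is in effect and Norund is at UTC−09:00.
20:30 Norund + 9h = 05:30 UTC (rolling into the next day, 13 April 2030).
1 October 2029 is a Monday, so the first Sunday is October 7.
1 March 2030 is a Friday, so the first Sunday is March 3 and the fourth is March 24.
At the standard offset (UTC−05:30), 05:30 UTC − 5h30m = 00:00 Ethin Administrative Region standard time.
The standard-time date in Ethin Administrative Region, 13 April 2030, is outside the daylight-saving period (7 October 2029 – 24 March 2030), so Ethin Administrative Region is on standard time, UTC−05:30.
05:30 UTC − 5h30m = 00:00 Ethin Administrative Region.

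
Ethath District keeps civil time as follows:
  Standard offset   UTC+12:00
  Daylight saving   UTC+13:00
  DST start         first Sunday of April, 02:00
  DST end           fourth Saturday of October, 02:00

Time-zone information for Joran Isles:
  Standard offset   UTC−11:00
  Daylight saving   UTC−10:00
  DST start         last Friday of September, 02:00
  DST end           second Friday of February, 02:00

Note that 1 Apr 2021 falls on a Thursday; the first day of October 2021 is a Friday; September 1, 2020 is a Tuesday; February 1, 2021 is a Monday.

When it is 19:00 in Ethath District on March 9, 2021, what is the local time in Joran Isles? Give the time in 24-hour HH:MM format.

1 April 2021 is a Thursday, so the first Sunday is April 4.
1 October 2021 is a Friday, so the first Saturday is October 2 and the fourth is October 23.
March 9, 2021 does not fall between 4 April and 23 October, so daylight saving is not in effect and Ethath District is at UTC+12:00.
19:00 Ethath District − 12h = 07:00 UTC.
1 September 2020 is a Tuesday, so Fridays fall on 4, 11, 18, 25; the last is September 25.
1 February 2021 is a Monday, so the first Friday is February 5 and the second is February 12.
At the standard offset (UTC−11:00), 07:00 UTC − 11h = 20:00 Joran Isles standard time (rolling into the previous day, 8 March 2021).
Daylight saving runs 25 September 2020 – 12 February 2021; the standard-time date in Joran Isles, March 8, 2021, is outside that window, so Joran Isles is on standard time at UTC−11:00.
07:00 UTC − 11h = 20:00 Joran Isles (rolling into the previous day, 8 March 2021).

20:00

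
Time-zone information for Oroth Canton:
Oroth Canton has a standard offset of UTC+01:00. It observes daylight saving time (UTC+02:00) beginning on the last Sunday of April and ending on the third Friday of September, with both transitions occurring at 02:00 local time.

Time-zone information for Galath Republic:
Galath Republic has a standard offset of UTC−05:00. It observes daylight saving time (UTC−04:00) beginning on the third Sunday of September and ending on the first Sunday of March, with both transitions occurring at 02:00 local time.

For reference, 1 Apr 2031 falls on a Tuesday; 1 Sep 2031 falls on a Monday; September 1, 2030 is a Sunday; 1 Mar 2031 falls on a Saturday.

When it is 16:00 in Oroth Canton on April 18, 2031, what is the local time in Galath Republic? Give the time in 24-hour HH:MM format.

1 April 2031 is a Tuesday, so Sundays fall on 6, 13, 20, 27; the last is April 27.
1 September 2031 is a Monday, so the first Friday is September 5 and the third is September 19.
Daylight saving runs 27 April – 19 September; April 18, 2031 is outside that window, so Oroth Canton is on standard time at UTC+01:00.
16:00 Oroth Canton − 1h = 15:00 UTC.
1 September 2030 is a Sunday, so the first Sunday is September 1 and the third is September 15.
1 March 2031 is a Saturday, so the first Sunday is March 2.
At the standard offset (UTC−05:00), 15:00 UTC − 5h = 10:00 Galath Republic standard time.
The standard-time date in Galath Republic, April 18, 2031, is outside the daylight-saving period (15 September 2030 – 2 March 2031), so Galath Republic is on standard time, UTC−05:00.
15:00 UTC − 5h = 10:00 Galath Republic.

10:00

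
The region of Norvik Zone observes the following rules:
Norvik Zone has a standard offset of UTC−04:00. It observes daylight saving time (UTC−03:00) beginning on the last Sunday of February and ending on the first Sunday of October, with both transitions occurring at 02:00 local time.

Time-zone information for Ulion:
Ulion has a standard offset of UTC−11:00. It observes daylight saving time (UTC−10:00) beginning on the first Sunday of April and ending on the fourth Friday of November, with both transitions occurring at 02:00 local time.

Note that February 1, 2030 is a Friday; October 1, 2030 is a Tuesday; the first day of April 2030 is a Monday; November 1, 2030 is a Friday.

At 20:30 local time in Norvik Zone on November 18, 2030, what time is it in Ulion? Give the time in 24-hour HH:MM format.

1 February 2030 is a Friday, so Sundays fall on 3, 10, 17, 24; the last is February 24.
1 October 2030 is a Tuesday, so the first Sunday is October 6.
Daylight saving runs 24 February – 6 October; November 18, 2030 is outside that window, so Norvik Zone is on standard time at UTC−04:00.
20:30 Norvik Zone + 4h = 00:30 UTC (rolling into the next day, 19 November 2030).
1 April 2030 is a Monday, so the first Sunday is April 7.
1 November 2030 is a Friday, so the first Friday is November 1 and the fourth is November 22.
At the standard offset (UTC−11:00), 00:30 UTC − 11h = 13:30 Ulion standard time (rolling into the previous day, 18 November 2030).
The standard-time date in Ulion, November 18, 2030, falls between 7 April and 22 November, so daylight saving is in effect and Ulion is at UTC−10:00.
00:30 UTC − 10h = 14:30 Ulion (rolling into the previous day, 18 November 2030).

14:30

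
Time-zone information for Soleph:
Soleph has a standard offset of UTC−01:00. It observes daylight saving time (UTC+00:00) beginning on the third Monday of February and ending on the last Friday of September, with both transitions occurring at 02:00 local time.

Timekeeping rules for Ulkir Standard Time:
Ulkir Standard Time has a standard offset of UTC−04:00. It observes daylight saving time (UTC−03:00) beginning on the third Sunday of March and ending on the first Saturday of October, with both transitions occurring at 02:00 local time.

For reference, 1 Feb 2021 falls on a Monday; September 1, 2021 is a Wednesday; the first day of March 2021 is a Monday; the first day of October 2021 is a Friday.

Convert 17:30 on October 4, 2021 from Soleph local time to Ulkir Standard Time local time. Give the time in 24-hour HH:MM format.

1 February 2021 is a Monday, so the first Monday is February 1 and the third is February 15.
1 September 2021 is a Wednesday, so Fridays fall on 3, 10, 17, 24; the last is September 24.
October 4, 2021 is outside the daylight-saving period (15 February – 24 September), so Soleph is on standard time, UTC−01:00.
17:30 Soleph + 1h = 18:30 UTC.
1 March 2021 is a Monday, so the first Sunday is March 7 and the third is March 21.
1 October 2021 is a Friday, so the first Saturday is October 2.
At the standard offset (UTC−04:00), 18:30 UTC − 4h = 14:30 Ulkir Standard Time standard time.
The standard-time date in Ulkir Standard Time, October 4, 2021, does not fall between 21 March and 2 October, so daylight saving is not in effect and Ulkir Standard Time is at UTC−04:00.
18:30 UTC − 4h = 14:30 Ulkir Standard Time.

14:30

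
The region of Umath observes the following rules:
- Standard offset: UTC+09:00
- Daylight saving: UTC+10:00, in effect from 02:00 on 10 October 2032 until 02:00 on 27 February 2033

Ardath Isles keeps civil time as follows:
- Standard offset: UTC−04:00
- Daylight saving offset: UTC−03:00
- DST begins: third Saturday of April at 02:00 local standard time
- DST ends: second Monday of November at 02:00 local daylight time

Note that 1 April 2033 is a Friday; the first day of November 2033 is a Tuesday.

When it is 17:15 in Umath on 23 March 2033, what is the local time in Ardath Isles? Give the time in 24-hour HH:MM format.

04:15

23 March 2033 is outside the daylight-saving period (10 October 2032 – 27 February 2033), so Umath is on standard time, UTC+09:00.
17:15 Umath − 9h = 08:15 UTC.
1 April 2033 is a Friday, so the first Saturday is April 2 and the third is April 16.
1 November 2033 is a Tuesday, so the first Monday is November 7 and the second is November 14.
At the standard offset (UTC−04:00), 08:15 UTC − 4h = 04:15 Ardath Isles standard time.
Daylight saving runs 16 April – 14 November; the standard-time date in Ardath Isles, 23 March 2033, is outside that window, so Ardath Isles is on standard time at UTC−04:00.
08:15 UTC − 4h = 04:15 Ardath Isles.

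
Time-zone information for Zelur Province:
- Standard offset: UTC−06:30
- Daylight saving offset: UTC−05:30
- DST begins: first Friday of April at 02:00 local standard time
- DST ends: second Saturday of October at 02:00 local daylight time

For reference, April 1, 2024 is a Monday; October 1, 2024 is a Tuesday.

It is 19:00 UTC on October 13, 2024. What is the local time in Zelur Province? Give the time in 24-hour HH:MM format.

12:30

1 April 2024 is a Monday, so the first Friday is April 5.
1 October 2024 is a Tuesday, so the first Saturday is October 5 and the second is October 12.
At the standard offset (UTC−06:30), 19:00 UTC − 6h30m = 12:30 Zelur Province standard time.
The standard-time date in Zelur Province, October 13, 2024, is outside the daylight-saving period (5 April – 12 October), so Zelur Province is on standard time, UTC−06:30.
19:00 UTC − 6h30m = 12:30 local.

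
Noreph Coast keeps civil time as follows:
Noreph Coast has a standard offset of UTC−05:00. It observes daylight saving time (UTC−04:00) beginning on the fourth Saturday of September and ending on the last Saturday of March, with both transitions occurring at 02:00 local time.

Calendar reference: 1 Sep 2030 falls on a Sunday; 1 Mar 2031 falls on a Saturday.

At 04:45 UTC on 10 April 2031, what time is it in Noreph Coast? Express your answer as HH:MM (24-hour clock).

23:45

1 September 2030 is a Sunday, so the first Saturday is September 7 and the fourth is September 28.
1 March 2031 is a Saturday, so Saturdays fall on 1, 8, 15, 22, 29; the last is March 29.
At the standard offset (UTC−05:00), 04:45 UTC − 5h = 23:45 Noreph Coast standard time (rolling into the previous day, 9 April 2031).
The standard-time date in Noreph Coast, 9 April 2031, does not fall between 28 September 2030 and 29 March 2031, so daylight saving is not in effect and Noreph Coast is at UTC−05:00.
04:45 UTC − 5h = 23:45 local (rolling into the previous day, 9 April 2031).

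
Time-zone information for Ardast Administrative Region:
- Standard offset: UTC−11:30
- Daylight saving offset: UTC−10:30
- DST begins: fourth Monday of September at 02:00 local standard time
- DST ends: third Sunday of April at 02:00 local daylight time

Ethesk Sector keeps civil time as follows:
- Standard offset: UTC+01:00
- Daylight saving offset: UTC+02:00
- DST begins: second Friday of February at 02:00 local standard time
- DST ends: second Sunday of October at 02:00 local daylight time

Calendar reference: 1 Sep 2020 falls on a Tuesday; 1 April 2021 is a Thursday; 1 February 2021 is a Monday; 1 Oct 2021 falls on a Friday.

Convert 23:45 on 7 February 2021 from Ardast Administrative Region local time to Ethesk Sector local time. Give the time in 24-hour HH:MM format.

1 September 2020 is a Tuesday, so the first Monday is September 7 and the fourth is September 28.
1 April 2021 is a Thursday, so the first Sunday is April 4 and the third is April 18.
Daylight saving runs 28 September 2020 – 18 April 2021; 7 February 2021 is inside that window, so Ardast Administrative Region is at UTC−10:30.
23:45 Ardast Administrative Region + 10h30m = 10:15 UTC (rolling into the next day, 8 February 2021).
1 February 2021 is a Monday, so the first Friday is February 5 and the second is February 12.
1 October 2021 is a Friday, so the first Sunday is October 3 and the second is October 10.
At the standard offset (UTC+01:00), 10:15 UTC + 1h = 11:15 Ethesk Sector standard time.
The standard-time date in Ethesk Sector, 8 February 2021, is outside the daylight-saving period (12 February – 10 October), so Ethesk Sector is on standard time, UTC+01:00.
10:15 UTC + 1h = 11:15 Ethesk Sector.

11:15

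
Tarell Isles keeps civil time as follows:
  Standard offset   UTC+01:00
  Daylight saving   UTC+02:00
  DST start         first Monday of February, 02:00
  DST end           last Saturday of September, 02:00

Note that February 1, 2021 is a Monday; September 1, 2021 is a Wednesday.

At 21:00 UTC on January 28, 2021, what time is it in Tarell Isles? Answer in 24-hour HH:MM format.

22:00

1 February 2021 is a Monday, so the first Monday is February 1.
1 September 2021 is a Wednesday, so Saturdays fall on 4, 11, 18, 25; the last is September 25.
At the standard offset (UTC+01:00), 21:00 UTC + 1h = 22:00 Tarell Isles standard time.
The standard-time date in Tarell Isles, January 28, 2021, does not fall between 1 February and 25 September, so daylight saving is not in effect and Tarell Isles is at UTC+01:00.
21:00 UTC + 1h = 22:00 local.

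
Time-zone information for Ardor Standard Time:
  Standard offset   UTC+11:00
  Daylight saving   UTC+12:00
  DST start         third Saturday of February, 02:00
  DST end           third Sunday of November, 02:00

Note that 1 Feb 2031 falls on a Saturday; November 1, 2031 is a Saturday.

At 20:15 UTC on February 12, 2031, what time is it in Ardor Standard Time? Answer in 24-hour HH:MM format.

1 February 2031 is a Saturday, so the first Saturday is February 1 and the third is February 15.
1 November 2031 is a Saturday, so the first Sunday is November 2 and the third is November 16.
At the standard offset (UTC+11:00), 20:15 UTC + 11h = 07:15 Ardor Standard Time standard time (rolling into the next day, 13 February 2031).
Daylight saving runs 15 February – 16 November; the standard-time date in Ardor Standard Time, February 13, 2031, is outside that window, so Ardor Standard Time is on standard time at UTC+11:00.
20:15 UTC + 11h = 07:15 local (rolling into the next day, 13 February 2031).

07:15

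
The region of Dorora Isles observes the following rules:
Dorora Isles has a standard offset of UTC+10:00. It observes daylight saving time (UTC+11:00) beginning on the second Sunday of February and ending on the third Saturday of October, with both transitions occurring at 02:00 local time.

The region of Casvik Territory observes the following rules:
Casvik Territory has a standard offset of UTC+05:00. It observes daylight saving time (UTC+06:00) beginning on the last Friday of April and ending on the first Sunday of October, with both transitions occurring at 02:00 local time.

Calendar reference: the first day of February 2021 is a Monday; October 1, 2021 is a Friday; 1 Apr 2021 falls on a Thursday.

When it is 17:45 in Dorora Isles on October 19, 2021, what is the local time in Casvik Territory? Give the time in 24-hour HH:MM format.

12:45

1 February 2021 is a Monday, so the first Sunday is February 7 and the second is February 14.
1 October 2021 is a Friday, so the first Saturday is October 2 and the third is October 16.
Daylight saving runs 14 February – 16 October; October 19, 2021 is outside that window, so Dorora Isles is on standard time at UTC+10:00.
17:45 Dorora Isles − 10h = 07:45 UTC.
1 April 2021 is a Thursday, so Fridays fall on 2, 9, 16, 23, 30; the last is April 30.
1 October 2021 is a Friday, so the first Sunday is October 3.
At the standard offset (UTC+05:00), 07:45 UTC + 5h = 12:45 Casvik Territory standard time.
Daylight saving runs 30 April – 3 October; the standard-time date in Casvik Territory, October 19, 2021, is outside that window, so Casvik Territory is on standard time at UTC+05:00.
07:45 UTC + 5h = 12:45 Casvik Territory.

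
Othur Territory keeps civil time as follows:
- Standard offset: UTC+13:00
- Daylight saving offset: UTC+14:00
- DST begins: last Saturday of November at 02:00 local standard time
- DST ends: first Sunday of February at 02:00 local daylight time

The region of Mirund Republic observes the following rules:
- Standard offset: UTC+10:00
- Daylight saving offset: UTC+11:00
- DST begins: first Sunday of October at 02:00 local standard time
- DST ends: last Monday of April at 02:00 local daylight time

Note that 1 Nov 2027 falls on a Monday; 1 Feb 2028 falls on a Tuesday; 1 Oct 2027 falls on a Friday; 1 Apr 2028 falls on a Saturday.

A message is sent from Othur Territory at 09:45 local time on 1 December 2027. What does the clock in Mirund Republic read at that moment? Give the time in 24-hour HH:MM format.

1 November 2027 is a Monday, so Saturdays fall on 6, 13, 20, 27; the last is November 27.
1 February 2028 is a Tuesday, so the first Sunday is February 6.
Daylight saving runs 27 November 2027 – 6 February 2028; 1 December 2027 is inside that window, so Othur Territory is at UTC+14:00.
09:45 Othur Territory − 14h = 19:45 UTC (rolling into the previous day, 30 November 2027).
1 October 2027 is a Friday, so the first Sunday is October 3.
1 April 2028 is a Saturday, so Mondays fall on 3, 10, 17, 24; the last is April 24.
At the standard offset (UTC+10:00), 19:45 UTC + 10h = 05:45 Mirund Republic standard time (rolling into the next day, 1 December 2027).
The standard-time date in Mirund Republic, 1 December 2027, lies within the daylight-saving period (3 October 2027 – 24 April 2028), so Mirund Republic is on daylight time, UTC+11:00.
19:45 UTC + 11h = 06:45 Mirund Republic (rolling into the next day, 1 December 2027).

06:45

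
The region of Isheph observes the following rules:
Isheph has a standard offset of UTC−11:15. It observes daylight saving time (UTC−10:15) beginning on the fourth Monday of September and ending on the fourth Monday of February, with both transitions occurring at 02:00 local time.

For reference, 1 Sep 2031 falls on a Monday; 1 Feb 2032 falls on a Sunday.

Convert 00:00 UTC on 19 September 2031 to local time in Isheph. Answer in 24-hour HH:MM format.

1 September 2031 is a Monday, so the first Monday is September 1 and the fourth is September 22.
1 February 2032 is a Sunday, so the first Monday is February 2 and the fourth is February 23.
At the standard offset (UTC−11:15), 00:00 UTC − 11h15m = 12:45 Isheph standard time (rolling into the previous day, 18 September 2031).
Daylight saving runs 22 September 2031 – 23 February 2032; the standard-time date in Isheph, 18 September 2031, is outside that window, so Isheph is on standard time at UTC−11:15.
00:00 UTC − 11h15m = 12:45 local (rolling into the previous day, 18 September 2031).

12:45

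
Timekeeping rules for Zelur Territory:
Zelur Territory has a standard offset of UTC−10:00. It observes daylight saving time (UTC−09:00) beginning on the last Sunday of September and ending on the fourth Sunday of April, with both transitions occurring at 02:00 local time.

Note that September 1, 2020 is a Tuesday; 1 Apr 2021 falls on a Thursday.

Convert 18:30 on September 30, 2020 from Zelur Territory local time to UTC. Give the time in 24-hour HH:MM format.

1 September 2020 is a Tuesday, so Sundays fall on 6, 13, 20, 27; the last is September 27.
1 April 2021 is a Thursday, so the first Sunday is April 4 and the fourth is April 25.
September 30, 2020 falls between 27 September 2020 and 25 April 2021, so daylight saving is in effect and Zelur Territory is at UTC−09:00.
18:30 local + 9h = 03:30 UTC (rolling into the next day, 1 October 2020).

03:30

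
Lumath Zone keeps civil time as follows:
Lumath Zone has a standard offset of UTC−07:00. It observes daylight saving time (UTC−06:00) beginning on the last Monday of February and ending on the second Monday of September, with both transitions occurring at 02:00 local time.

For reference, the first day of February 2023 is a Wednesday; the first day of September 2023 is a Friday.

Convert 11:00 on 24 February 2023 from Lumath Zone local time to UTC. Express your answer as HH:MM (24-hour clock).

1 February 2023 is a Wednesday, so Mondays fall on 6, 13, 20, 27; the last is February 27.
1 September 2023 is a Friday, so the first Monday is September 4 and the second is September 11.
Daylight saving runs 27 February – 11 September; 24 February 2023 is outside that window, so Lumath Zone is on standard time at UTC−07:00.
11:00 local + 7h = 18:00 UTC.

18:00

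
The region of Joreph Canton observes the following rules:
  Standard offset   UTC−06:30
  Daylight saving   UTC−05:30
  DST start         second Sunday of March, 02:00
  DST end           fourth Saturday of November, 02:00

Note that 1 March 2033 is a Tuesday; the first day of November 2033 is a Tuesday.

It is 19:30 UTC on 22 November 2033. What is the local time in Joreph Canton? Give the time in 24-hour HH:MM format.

1 March 2033 is a Tuesday, so the first Sunday is March 6 and the second is March 13.
1 November 2033 is a Tuesday, so the first Saturday is November 5 and the fourth is November 26.
At the standard offset (UTC−06:30), 19:30 UTC − 6h30m = 13:00 Joreph Canton standard time.
The standard-time date in Joreph Canton, 22 November 2033, falls between 13 March and 26 November, so daylight saving is in effect and Joreph Canton is at UTC−05:30.
19:30 UTC − 5h30m = 14:00 local.

14:00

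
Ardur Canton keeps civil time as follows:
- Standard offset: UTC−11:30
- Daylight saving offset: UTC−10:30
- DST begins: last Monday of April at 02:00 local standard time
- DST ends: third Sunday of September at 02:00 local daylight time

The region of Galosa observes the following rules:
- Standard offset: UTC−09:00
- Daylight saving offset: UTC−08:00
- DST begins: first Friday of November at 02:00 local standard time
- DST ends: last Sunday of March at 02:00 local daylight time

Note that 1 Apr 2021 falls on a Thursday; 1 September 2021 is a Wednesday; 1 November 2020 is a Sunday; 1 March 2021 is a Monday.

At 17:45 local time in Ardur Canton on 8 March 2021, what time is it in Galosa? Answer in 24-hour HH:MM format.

1 April 2021 is a Thursday, so Mondays fall on 5, 12, 19, 26; the last is April 26.
1 September 2021 is a Wednesday, so the first Sunday is September 5 and the third is September 19.
8 March 2021 is outside the daylight-saving period (26 April – 19 September), so Ardur Canton is on standard time, UTC−11:30.
17:45 Ardur Canton + 11h30m = 05:15 UTC (rolling into the next day, 9 March 2021).
1 November 2020 is a Sunday, so the first Friday is November 6.
1 March 2021 is a Monday, so Sundays fall on 7, 14, 21, 28; the last is March 28.
At the standard offset (UTC−09:00), 05:15 UTC − 9h = 20:15 Galosa standard time (rolling into the previous day, 8 March 2021).
The standard-time date in Galosa, 8 March 2021, lies within the daylight-saving period (6 November 2020 – 28 March 2021), so Galosa is on daylight time, UTC−08:00.
05:15 UTC − 8h = 21:15 Galosa (rolling into the previous day, 8 March 2021).

21:15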